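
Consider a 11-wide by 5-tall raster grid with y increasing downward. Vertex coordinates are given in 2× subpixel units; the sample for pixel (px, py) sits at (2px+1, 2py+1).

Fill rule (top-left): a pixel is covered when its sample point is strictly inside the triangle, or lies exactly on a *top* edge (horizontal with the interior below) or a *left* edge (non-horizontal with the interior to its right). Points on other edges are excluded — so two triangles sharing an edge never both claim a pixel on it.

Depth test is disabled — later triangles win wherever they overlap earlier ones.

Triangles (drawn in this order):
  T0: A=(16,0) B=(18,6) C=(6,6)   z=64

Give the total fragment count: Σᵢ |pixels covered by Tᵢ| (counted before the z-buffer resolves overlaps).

T0:
  2·area = 72
  edge (16, 0)→(18, 6): d=(2,6) right/bottom  bias=-1
  edge (18, 6)→(6, 6): d=(-12,0) right/bottom  bias=-1
  edge (6, 6)→(16, 0): d=(10,-6) top-left  bias=+0
    (7,0)@(15, 1): e=[8,60,4] → #
    (8,0)@(17, 1): e=[-4,60,16] → ·
    (5,1)@(11, 3): e=[36,36,0] → #  [on edge]
    (6,1)@(13, 3): e=[24,36,12] → #
    (8,1)@(17, 3): e=[0,36,36] → ·  [on edge]
    (4,2)@(9, 5): e=[52,12,8] → #
    (8,2)@(17, 5): e=[4,12,56] → #
    (9,2)@(19, 5): e=[-8,12,68] → ·
    (4,3)@(9, 7): e=[56,-12,28] → ·
    (5,3)@(11, 7): e=[44,-12,40] → ·
    (6,3)@(13, 7): e=[32,-12,52] → ·
    (7,3)@(15, 7): e=[20,-12,64] → ·
    (0,4)@(1, 9): e=[108,-36,0] → ·  [on edge]
    (9,4)@(19, 9): e=[0,-36,108] → ·  [on edge]
  covered (9 px):
    · · · · · · · # · · ·
    · · · · · # # # · · ·
    · · · · # # # # # · ·
    · · · · · · · · · · ·
    · · · · · · · · · · ·

Answer: 9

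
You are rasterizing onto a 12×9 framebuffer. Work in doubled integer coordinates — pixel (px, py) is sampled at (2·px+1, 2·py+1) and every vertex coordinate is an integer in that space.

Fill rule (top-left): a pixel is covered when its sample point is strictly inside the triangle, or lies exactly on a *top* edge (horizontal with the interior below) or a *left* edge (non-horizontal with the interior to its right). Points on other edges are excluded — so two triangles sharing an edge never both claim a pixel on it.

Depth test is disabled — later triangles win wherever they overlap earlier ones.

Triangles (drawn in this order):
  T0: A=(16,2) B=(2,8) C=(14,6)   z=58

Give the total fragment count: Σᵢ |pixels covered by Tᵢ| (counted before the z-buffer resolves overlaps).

T0:
  2·area = 44  (B↔C swapped to make it positive)
  edge (16, 2)→(14, 6): d=(-2,4) right/bottom  bias=-1
  edge (14, 6)→(2, 8): d=(-12,2) right/bottom  bias=-1
  edge (2, 8)→(16, 2): d=(14,-6) top-left  bias=+0
    (7,1)@(15, 3): e=[2,34,8] → X
    (8,1)@(17, 3): e=[-6,30,20] → .
    (4,2)@(9, 5): e=[22,22,0] → X  [on edge]
    (5,2)@(11, 5): e=[14,18,12] → X
    (6,2)@(13, 5): e=[6,14,24] → X
    (7,2)@(15, 5): e=[-2,10,36] → .
    (2,3)@(5, 7): e=[34,6,4] → X
    (3,3)@(7, 7): e=[26,2,16] → X
    (4,3)@(9, 7): e=[18,-2,28] → .
    (5,3)@(11, 7): e=[10,-6,40] → .
    (6,3)@(13, 7): e=[2,-10,52] → .
    (2,4)@(5, 9): e=[30,-18,32] → .
  covered (6 px):
    . . . . . . . . . . . .
    . . . . . . . X . . . .
    . . . . X X X . . . . .
    . . X X . . . . . . . .
    . . . . . . . . . . . .
    . . . . . . . . . . . .
    . . . . . . . . . . . .
    . . . . . . . . . . . .
    . . . . . . . . . . . .

Result: 6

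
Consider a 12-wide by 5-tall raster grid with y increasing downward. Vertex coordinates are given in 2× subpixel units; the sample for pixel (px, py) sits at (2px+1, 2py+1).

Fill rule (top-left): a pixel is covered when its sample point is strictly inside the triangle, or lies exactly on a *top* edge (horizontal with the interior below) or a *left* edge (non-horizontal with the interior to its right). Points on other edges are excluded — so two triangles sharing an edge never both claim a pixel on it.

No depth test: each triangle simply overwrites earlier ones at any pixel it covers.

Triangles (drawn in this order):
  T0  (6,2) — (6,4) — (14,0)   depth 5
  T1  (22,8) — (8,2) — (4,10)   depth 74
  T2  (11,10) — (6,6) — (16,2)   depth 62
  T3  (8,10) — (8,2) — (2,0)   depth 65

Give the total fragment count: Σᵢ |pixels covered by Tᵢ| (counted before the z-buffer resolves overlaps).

T0:
  2·area = 16  (B↔C swapped to make it positive)
  edge (6, 2)→(14, 0): d=(8,-2) top-left  bias=+0
  edge (14, 0)→(6, 4): d=(-8,4) right/bottom  bias=-1
  edge (6, 4)→(6, 2): d=(0,-2) top-left  bias=+0
    (5,0)@(11, 1): e=[2,4,10] → #
    (6,0)@(13, 1): e=[6,-4,14] → ·
    (3,1)@(7, 3): e=[10,4,2] → #
    (4,1)@(9, 3): e=[14,-4,6] → ·
    (5,1)@(11, 3): e=[18,-12,10] → ·
    (3,2)@(7, 5): e=[26,-12,2] → ·
  covered (2 px):
    · · · · · # · · · · · ·
    · · · # · · · · · · · ·
    · · · · · · · · · · · ·
    · · · · · · · · · · · ·
    · · · · · · · · · · · ·
T1:
  2·area = 136  (B↔C swapped to make it positive)
  edge (22, 8)→(4, 10): d=(-18,2) right/bottom  bias=-1
  edge (4, 10)→(8, 2): d=(4,-8) top-left  bias=+0
  edge (8, 2)→(22, 8): d=(14,6) right/bottom  bias=-1
    (4,1)@(9, 3): e=[116,12,8] → #
    (5,1)@(11, 3): e=[112,28,-4] → ·
    (3,2)@(7, 5): e=[84,4,48] → #
    (5,2)@(11, 5): e=[76,36,24] → #
    (6,2)@(13, 5): e=[72,52,12] → #
    (7,2)@(15, 5): e=[68,68,0] → ·  [on edge]
    (3,3)@(7, 7): e=[48,12,76] → #
    (7,3)@(15, 7): e=[32,76,28] → #
    (8,3)@(17, 7): e=[28,92,16] → #
    (9,3)@(19, 7): e=[24,108,4] → #
    (10,3)@(21, 7): e=[20,124,-8] → ·
    (2,4)@(5, 9): e=[16,4,116] → #
    (6,4)@(13, 9): e=[0,68,68] → ·  [on edge]
  covered (16 px):
    · · · · · · · · · · · ·
    · · · · # · · · · · · ·
    · · · # # # # · · · · ·
    · · · # # # # # # # · ·
    · · # # # # · · · · · ·
T2:
  2·area = 60
  edge (11, 10)→(6, 6): d=(-5,-4) top-left  bias=+0
  edge (6, 6)→(16, 2): d=(10,-4) top-left  bias=+0
  edge (16, 2)→(11, 10): d=(-5,8) right/bottom  bias=-1
    (7,1)@(15, 3): e=[51,6,3] → #
    (8,1)@(17, 3): e=[59,14,-13] → ·
    (4,2)@(9, 5): e=[17,2,41] → #
    (5,2)@(11, 5): e=[25,10,25] → #
    (6,2)@(13, 5): e=[33,18,9] → #
    (7,2)@(15, 5): e=[41,26,-7] → ·
    (4,3)@(9, 7): e=[7,22,31] → #
    (6,3)@(13, 7): e=[23,38,-1] → ·
    (4,4)@(9, 9): e=[-3,42,21] → ·
    (5,4)@(11, 9): e=[5,50,5] → #
    (6,4)@(13, 9): e=[13,58,-11] → ·
  covered (7 px):
    · · · · · · · · · · · ·
    · · · · · · · # · · · ·
    · · · · # # # · · · · ·
    · · · · # # · · · · · ·
    · · · · · # · · · · · ·
T3:
  2·area = 48  (B↔C swapped to make it positive)
  edge (8, 10)→(2, 0): d=(-6,-10) top-left  bias=+0
  edge (2, 0)→(8, 2): d=(6,2) right/bottom  bias=-1
  edge (8, 2)→(8, 10): d=(0,8) right/bottom  bias=-1
    (1,0)@(3, 1): e=[4,4,40] → #
    (2,0)@(5, 1): e=[24,0,24] → ·  [on edge]
    (1,1)@(3, 3): e=[-8,16,40] → ·
    (2,1)@(5, 3): e=[12,12,24] → #
    (3,1)@(7, 3): e=[32,8,8] → #
    (4,1)@(9, 3): e=[52,4,-8] → ·
    (5,1)@(11, 3): e=[72,0,-24] → ·  [on edge]
    (2,2)@(5, 5): e=[0,24,24] → #  [on edge]
    (4,2)@(9, 5): e=[40,16,-8] → ·
    (8,2)@(17, 5): e=[120,0,-72] → ·  [on edge]
    (2,3)@(5, 7): e=[-12,36,24] → ·
    (3,3)@(7, 7): e=[8,32,8] → #
    (11,3)@(23, 7): e=[168,0,-120] → ·  [on edge]
  covered (6 px):
    · # · · · · · · · · · ·
    · · # # · · · · · · · ·
    · · # # · · · · · · · ·
    · · · # · · · · · · · ·
    · · · · · · · · · · · ·

Result: 31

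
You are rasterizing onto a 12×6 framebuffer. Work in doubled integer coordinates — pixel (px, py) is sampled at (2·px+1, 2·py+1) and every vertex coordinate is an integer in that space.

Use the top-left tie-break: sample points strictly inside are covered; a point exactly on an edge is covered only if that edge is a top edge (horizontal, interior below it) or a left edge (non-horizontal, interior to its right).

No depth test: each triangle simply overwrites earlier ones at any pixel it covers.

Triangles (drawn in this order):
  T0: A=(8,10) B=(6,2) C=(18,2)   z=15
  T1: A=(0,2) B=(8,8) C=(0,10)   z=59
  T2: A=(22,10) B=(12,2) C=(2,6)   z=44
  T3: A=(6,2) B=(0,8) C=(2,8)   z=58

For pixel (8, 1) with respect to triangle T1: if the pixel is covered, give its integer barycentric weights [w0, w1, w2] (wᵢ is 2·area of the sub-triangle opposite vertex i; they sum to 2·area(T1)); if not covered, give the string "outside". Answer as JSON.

T0:
  2·area = 96
  edge (8, 10)→(6, 2): d=(-2,-8) top-left  bias=+0
  edge (6, 2)→(18, 2): d=(12,0) top-left  bias=+0
  edge (18, 2)→(8, 10): d=(-10,8) right/bottom  bias=-1
    (3,1)@(7, 3): e=[6,12,78] → █
    (4,1)@(9, 3): e=[22,12,62] → █
    (5,1)@(11, 3): e=[38,12,46] → █
    (6,1)@(13, 3): e=[54,12,30] → █
    (7,1)@(15, 3): e=[70,12,14] → █
    (8,1)@(17, 3): e=[86,12,-2] → ·
    (3,2)@(7, 5): e=[2,36,58] → █
    (7,2)@(15, 5): e=[66,36,-6] → ·
    (3,3)@(7, 7): e=[-2,60,38] → ·
    (4,3)@(9, 7): e=[14,60,22] → █
    (6,3)@(13, 7): e=[46,60,-10] → ·
    (4,4)@(9, 9): e=[10,84,2] → █
  covered (12 px):
    · · · · · · · · · · · ·
    · · · █ █ █ █ █ · · · ·
    · · · █ █ █ █ · · · · ·
    · · · · █ █ · · · · · ·
    · · · · █ · · · · · · ·
    · · · · · · · · · · · ·
T1:
  2·area = 64
  edge (0, 2)→(8, 8): d=(8,6) right/bottom  bias=-1
  edge (8, 8)→(0, 10): d=(-8,2) right/bottom  bias=-1
  edge (0, 10)→(0, 2): d=(0,-8) top-left  bias=+0
    (0,1)@(1, 3): e=[2,54,8] → █
    (1,1)@(3, 3): e=[-10,50,24] → ·
    (0,2)@(1, 5): e=[18,38,8] → █
    (1,2)@(3, 5): e=[6,34,24] → █
    (2,2)@(5, 5): e=[-6,30,40] → ·
    (0,3)@(1, 7): e=[34,22,8] → █
    (2,3)@(5, 7): e=[10,14,40] → █
    (3,3)@(7, 7): e=[-2,10,56] → ·
    (0,4)@(1, 9): e=[50,6,8] → █
    (2,4)@(5, 9): e=[26,-2,40] → ·
    (0,5)@(1, 11): e=[66,-10,8] → ·
    (1,5)@(3, 11): e=[54,-14,24] → ·
  covered (8 px):
    · · · · · · · · · · · ·
    █ · · · · · · · · · · ·
    █ █ · · · · · · · · · ·
    █ █ █ · · · · · · · · ·
    █ █ · · · · · · · · · ·
    · · · · · · · · · · · ·
T2:
  2·area = 120  (B↔C swapped to make it positive)
  edge (22, 10)→(2, 6): d=(-20,-4) top-left  bias=+0
  edge (2, 6)→(12, 2): d=(10,-4) top-left  bias=+0
  edge (12, 2)→(22, 10): d=(10,8) right/bottom  bias=-1
    (5,1)@(11, 3): e=[96,6,18] → █
    (6,1)@(13, 3): e=[104,14,2] → █
    (7,1)@(15, 3): e=[112,22,-14] → ·
    (2,2)@(5, 5): e=[32,2,86] → █
    (3,2)@(7, 5): e=[40,10,70] → █
    (4,2)@(9, 5): e=[48,18,54] → █
    (7,2)@(15, 5): e=[72,42,6] → █
    (8,2)@(17, 5): e=[80,50,-10] → ·
    (2,3)@(5, 7): e=[-8,22,106] → ·
    (3,3)@(7, 7): e=[0,30,90] → █  [on edge]
    (8,3)@(17, 7): e=[40,70,10] → █
    (9,3)@(19, 7): e=[48,78,-6] → ·
    (8,4)@(17, 9): e=[0,90,30] → █  [on edge]
  covered (16 px):
    · · · · · · · · · · · ·
    · · · · · █ █ · · · · ·
    · · █ █ █ █ █ █ · · · ·
    · · · █ █ █ █ █ █ · · ·
    · · · · · · · · █ █ · ·
    · · · · · · · · · · · ·
T3:
  2·area = 12  (B↔C swapped to make it positive)
  edge (6, 2)→(2, 8): d=(-4,6) right/bottom  bias=-1
  edge (2, 8)→(0, 8): d=(-2,0) right/bottom  bias=-1
  edge (0, 8)→(6, 2): d=(6,-6) top-left  bias=+0
    (3,0)@(7, 1): e=[-2,14,0] → ·  [on edge]
    (2,1)@(5, 3): e=[2,10,0] → █  [on edge]
    (3,1)@(7, 3): e=[-10,10,12] → ·
    (1,2)@(3, 5): e=[6,6,0] → █  [on edge]
    (2,2)@(5, 5): e=[-6,6,12] → ·
    (0,3)@(1, 7): e=[10,2,0] → █  [on edge]
    (1,3)@(3, 7): e=[-2,2,12] → ·
    (0,4)@(1, 9): e=[2,-2,12] → ·
  covered (3 px):
    · · · · · · · · · · · ·
    · · █ · · · · · · · · ·
    · █ · · · · · · · · · ·
    █ · · · · · · · · · · ·
    · · · · · · · · · · · ·
    · · · · · · · · · · · ·

Result: "outside"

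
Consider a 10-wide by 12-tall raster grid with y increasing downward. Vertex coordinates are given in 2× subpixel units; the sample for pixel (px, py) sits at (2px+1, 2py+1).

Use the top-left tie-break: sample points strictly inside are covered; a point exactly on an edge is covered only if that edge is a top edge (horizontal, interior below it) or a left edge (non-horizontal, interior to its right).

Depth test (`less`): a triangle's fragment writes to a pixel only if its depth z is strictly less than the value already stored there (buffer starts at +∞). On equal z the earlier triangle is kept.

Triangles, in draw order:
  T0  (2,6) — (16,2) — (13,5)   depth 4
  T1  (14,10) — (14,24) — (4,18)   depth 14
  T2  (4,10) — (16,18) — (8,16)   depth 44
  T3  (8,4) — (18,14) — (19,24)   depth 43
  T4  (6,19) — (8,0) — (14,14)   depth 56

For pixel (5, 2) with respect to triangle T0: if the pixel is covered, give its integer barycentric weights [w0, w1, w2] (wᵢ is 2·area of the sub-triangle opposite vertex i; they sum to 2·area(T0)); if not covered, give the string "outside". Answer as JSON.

T0:
  2·area = 30
  edge (2, 6)→(16, 2): d=(14,-4) top-left  bias=+0
  edge (16, 2)→(13, 5): d=(-3,3) right/bottom  bias=-1
  edge (13, 5)→(2, 6): d=(-11,1) right/bottom  bias=-1
    (8,0)@(17, 1): e=[-10,0,40] → .  [on edge]
    (6,1)@(13, 3): e=[2,6,22] → X
    (7,1)@(15, 3): e=[10,0,20] → .  [on edge]
    (3,2)@(7, 5): e=[6,18,6] → X
    (4,2)@(9, 5): e=[14,12,4] → X
    (5,2)@(11, 5): e=[22,6,2] → X
    (6,2)@(13, 5): e=[30,0,0] → .  [on edge]
    (3,3)@(7, 7): e=[34,12,-16] → .
    (4,3)@(9, 7): e=[42,6,-18] → .
    (5,3)@(11, 7): e=[50,0,-20] → .  [on edge]
    (4,4)@(9, 9): e=[70,0,-40] → .  [on edge]
    (3,5)@(7, 11): e=[90,0,-60] → .  [on edge]
    (2,6)@(5, 13): e=[110,0,-80] → .  [on edge]
    (1,7)@(3, 15): e=[130,0,-100] → .  [on edge]
    (0,8)@(1, 17): e=[150,0,-120] → .  [on edge]
  covered (4 px):
    . . . . . . . . . .
    . . . . . . X . . .
    . . . X X X . . . .
    . . . . . . . . . .
    . . . . . . . . . .
    . . . . . . . . . .
    . . . . . . . . . .
    . . . . . . . . . .
    . . . . . . . . . .
    . . . . . . . . . .
    . . . . . . . . . .
    . . . . . . . . . .
T1:
  2·area = 140
  edge (14, 10)→(14, 24): d=(0,14) right/bottom  bias=-1
  edge (14, 24)→(4, 18): d=(-10,-6) top-left  bias=+0
  edge (4, 18)→(14, 10): d=(10,-8) top-left  bias=+0
    (6,5)@(13, 11): e=[14,124,2] → X
    (7,5)@(15, 11): e=[-14,136,18] → .
    (5,6)@(11, 13): e=[42,92,6] → X
    (7,6)@(15, 13): e=[-14,116,38] → .
    (4,7)@(9, 15): e=[70,60,10] → X
    (7,7)@(15, 15): e=[-14,96,58] → .
    (3,8)@(7, 17): e=[98,28,14] → X
    (7,8)@(15, 17): e=[-14,76,78] → .
    (3,9)@(7, 19): e=[98,8,34] → X
    (7,9)@(15, 19): e=[-14,56,98] → .
    (3,10)@(7, 21): e=[98,-12,54] → .
    (4,10)@(9, 21): e=[70,0,70] → X  [on edge]
  covered (18 px):
    . . . . . . . . . .
    . . . . . . . . . .
    . . . . . . . . . .
    . . . . . . . . . .
    . . . . . . . . . .
    . . . . . . X . . .
    . . . . . X X . . .
    . . . . X X X . . .
    . . . X X X X . . .
    . . . X X X X . . .
    . . . . X X X . . .
    . . . . . . X . . .
T2:
  2·area = 40
  edge (4, 10)→(16, 18): d=(12,8) right/bottom  bias=-1
  edge (16, 18)→(8, 16): d=(-8,-2) top-left  bias=+0
  edge (8, 16)→(4, 10): d=(-4,-6) top-left  bias=+0
    (2,5)@(5, 11): e=[4,34,2] → X
    (3,5)@(7, 11): e=[-12,38,14] → .
    (2,6)@(5, 13): e=[28,18,-6] → .
    (3,6)@(7, 13): e=[12,22,6] → X
    (4,6)@(9, 13): e=[-4,26,18] → .
    (3,7)@(7, 15): e=[36,6,-2] → .
    (4,7)@(9, 15): e=[20,10,10] → X
    (5,7)@(11, 15): e=[4,14,22] → X
    (6,7)@(13, 15): e=[-12,18,34] → .
    (4,8)@(9, 17): e=[44,-6,2] → .
    (5,8)@(11, 17): e=[28,-2,14] → .
    (6,8)@(13, 17): e=[12,2,26] → X
  covered (5 px):
    . . . . . . . . . .
    . . . . . . . . . .
    . . . . . . . . . .
    . . . . . . . . . .
    . . . . . . . . . .
    . . X . . . . . . .
    . . . X . . . . . .
    . . . . X X . . . .
    . . . . . . X . . .
    . . . . . . . . . .
    . . . . . . . . . .
    . . . . . . . . . .
T3:
  2·area = 90
  edge (8, 4)→(18, 14): d=(10,10) right/bottom  bias=-1
  edge (18, 14)→(19, 24): d=(1,10) right/bottom  bias=-1
  edge (19, 24)→(8, 4): d=(-11,-20) top-left  bias=+0
    (2,0)@(5, 1): e=[0,117,-27] → .  [on edge]
    (3,1)@(7, 3): e=[0,99,-9] → .  [on edge]
    (4,2)@(9, 5): e=[0,81,9] → .  [on edge]
    (5,3)@(11, 7): e=[0,63,27] → .  [on edge]
    (5,4)@(11, 9): e=[20,65,5] → X
    (6,4)@(13, 9): e=[0,45,45] → .  [on edge]
    (5,5)@(11, 11): e=[40,67,-17] → .
    (6,5)@(13, 11): e=[20,47,23] → X
    (7,5)@(15, 11): e=[0,27,63] → .  [on edge]
    (6,6)@(13, 13): e=[40,49,1] → X
    (7,6)@(15, 13): e=[20,29,41] → X
    (8,6)@(17, 13): e=[0,9,81] → .  [on edge]
    (9,7)@(19, 15): e=[0,-9,99] → .  [on edge]
  covered (8 px):
    . . . . . . . . . .
    . . . . . . . . . .
    . . . . . . . . . .
    . . . . . . . . . .
    . . . . . X . . . .
    . . . . . . X . . .
    . . . . . . X X . .
    . . . . . . . X X .
    . . . . . . . . X .
    . . . . . . . . X .
    . . . . . . . . . .
    . . . . . . . . . .
T4:
  2·area = 142
  edge (6, 19)→(8, 0): d=(2,-19) top-left  bias=+0
  edge (8, 0)→(14, 14): d=(6,14) right/bottom  bias=-1
  edge (14, 14)→(6, 19): d=(-8,5) right/bottom  bias=-1
    (4,1)@(9, 3): e=[25,4,113] → X
    (5,1)@(11, 3): e=[63,-24,103] → .
    (4,2)@(9, 5): e=[29,16,97] → X
    (5,2)@(11, 5): e=[67,-12,87] → .
    (4,3)@(9, 7): e=[33,28,81] → X
    (5,3)@(11, 7): e=[71,0,71] → .  [on edge]
    (4,4)@(9, 9): e=[37,40,65] → X
    (5,4)@(11, 9): e=[75,12,55] → X
    (6,4)@(13, 9): e=[113,-16,45] → .
    (3,5)@(7, 11): e=[3,80,59] → X
    (6,5)@(13, 11): e=[117,-4,29] → .
    (3,6)@(7, 13): e=[7,92,43] → X
    (8,10)@(17, 21): e=[213,0,-71] → .  [on edge]
  covered (17 px):
    . . . . . . . . . .
    . . . . X . . . . .
    . . . . X . . . . .
    . . . . X . . . . .
    . . . . X X . . . .
    . . . X X X . . . .
    . . . X X X X . . .
    . . . X X X . . . .
    . . . X X . . . . .
    . . . . . . . . . .
    . . . . . . . . . .
    . . . . . . . . . .

Final: [6,2,22]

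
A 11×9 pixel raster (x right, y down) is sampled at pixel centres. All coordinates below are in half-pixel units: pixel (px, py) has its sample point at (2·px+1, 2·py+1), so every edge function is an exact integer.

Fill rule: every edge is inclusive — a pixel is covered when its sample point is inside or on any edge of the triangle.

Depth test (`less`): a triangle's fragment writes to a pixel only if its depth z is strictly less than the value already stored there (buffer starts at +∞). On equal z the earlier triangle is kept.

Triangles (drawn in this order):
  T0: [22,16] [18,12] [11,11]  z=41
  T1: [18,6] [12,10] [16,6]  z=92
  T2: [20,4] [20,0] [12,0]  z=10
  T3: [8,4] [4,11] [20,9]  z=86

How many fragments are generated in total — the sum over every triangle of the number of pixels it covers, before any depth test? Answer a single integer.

T0:
  2·area = 24  (B↔C swapped to make it positive)
  edge (22, 16)→(11, 11): d=(-11,-5) inclusive
  edge (11, 11)→(18, 12): d=(7,1) inclusive
  edge (18, 12)→(22, 16): d=(4,4) inclusive
    (3,0)@(7, 1): e=[90,-66,0] → ·  [on edge]
    (4,1)@(9, 3): e=[78,-54,0] → ·  [on edge]
    (5,2)@(11, 5): e=[66,-42,0] → ·  [on edge]
    (6,3)@(13, 7): e=[54,-30,0] → ·  [on edge]
    (7,4)@(15, 9): e=[42,-18,0] → ·  [on edge]
    (5,5)@(11, 11): e=[0,0,24] → █  [on edge]
    (6,5)@(13, 11): e=[10,-2,16] → ·
    (8,5)@(17, 11): e=[30,-6,0] → ·  [on edge]
    (5,6)@(11, 13): e=[-22,14,32] → ·
    (8,6)@(17, 13): e=[8,8,8] → █
    (9,6)@(19, 13): e=[18,6,0] → █  [on edge]
    (10,6)@(21, 13): e=[28,4,-8] → ·
    (10,7)@(21, 15): e=[6,18,0] → █  [on edge]
  covered (4 px):
    · · · · · · · · · · ·
    · · · · · · · · · · ·
    · · · · · · · · · · ·
    · · · · · · · · · · ·
    · · · · · · · · · · ·
    · · · · · █ · · · · ·
    · · · · · · · · █ █ ·
    · · · · · · · · · · █
    · · · · · · · · · · ·
T1:
  2·area = 8
  edge (18, 6)→(12, 10): d=(-6,4) inclusive
  edge (12, 10)→(16, 6): d=(4,-4) inclusive
  edge (16, 6)→(18, 6): d=(2,0) inclusive
    (10,0)@(21, 1): e=[18,0,-10] → ·  [on edge]
    (9,1)@(19, 3): e=[14,0,-6] → ·  [on edge]
    (8,2)@(17, 5): e=[10,0,-2] → ·  [on edge]
    (7,3)@(15, 7): e=[6,0,2] → █  [on edge]
    (8,3)@(17, 7): e=[-2,8,2] → ·
    (6,4)@(13, 9): e=[2,0,6] → █  [on edge]
    (7,4)@(15, 9): e=[-6,8,6] → ·
    (5,5)@(11, 11): e=[-2,0,10] → ·  [on edge]
    (6,5)@(13, 11): e=[-10,8,10] → ·
    (4,6)@(9, 13): e=[-6,0,14] → ·  [on edge]
    (3,7)@(7, 15): e=[-10,0,18] → ·  [on edge]
    (2,8)@(5, 17): e=[-14,0,22] → ·  [on edge]
  covered (2 px):
    · · · · · · · · · · ·
    · · · · · · · · · · ·
    · · · · · · · · · · ·
    · · · · · · · █ · · ·
    · · · · · · █ · · · ·
    · · · · · · · · · · ·
    · · · · · · · · · · ·
    · · · · · · · · · · ·
    · · · · · · · · · · ·
T2:
  2·area = 32  (B↔C swapped to make it positive)
  edge (20, 4)→(12, 0): d=(-8,-4) inclusive
  edge (12, 0)→(20, 0): d=(8,0) inclusive
  edge (20, 0)→(20, 4): d=(0,4) inclusive
    (7,0)@(15, 1): e=[4,8,20] → █
    (8,0)@(17, 1): e=[12,8,12] → █
    (9,0)@(19, 1): e=[20,8,4] → █
    (10,0)@(21, 1): e=[28,8,-4] → ·
    (7,1)@(15, 3): e=[-12,24,20] → ·
    (8,1)@(17, 3): e=[-4,24,12] → ·
    (9,1)@(19, 3): e=[4,24,4] → █
    (10,1)@(21, 3): e=[12,24,-4] → ·
    (9,2)@(19, 5): e=[-12,40,4] → ·
  covered (4 px):
    · · · · · · · █ █ █ ·
    · · · · · · · · · █ ·
    · · · · · · · · · · ·
    · · · · · · · · · · ·
    · · · · · · · · · · ·
    · · · · · · · · · · ·
    · · · · · · · · · · ·
    · · · · · · · · · · ·
    · · · · · · · · · · ·
T3:
  2·area = 104  (B↔C swapped to make it positive)
  edge (8, 4)→(20, 9): d=(12,5) inclusive
  edge (20, 9)→(4, 11): d=(-16,2) inclusive
  edge (4, 11)→(8, 4): d=(4,-7) inclusive
    (4,2)@(9, 5): e=[7,86,11] → █
    (5,2)@(11, 5): e=[-3,82,25] → ·
    (3,3)@(7, 7): e=[41,58,5] → █
    (5,3)@(11, 7): e=[21,50,33] → █
    (6,3)@(13, 7): e=[11,46,47] → █
    (7,3)@(15, 7): e=[1,42,61] → █
    (8,3)@(17, 7): e=[-9,38,75] → ·
    (3,4)@(7, 9): e=[65,26,13] → █
    (8,4)@(17, 9): e=[15,6,83] → █
    (9,4)@(19, 9): e=[5,2,97] → █
    (10,4)@(21, 9): e=[-5,-2,111] → ·
    (3,5)@(7, 11): e=[89,-6,21] → ·
  covered (13 px):
    · · · · · · · · · · ·
    · · · · · · · · · · ·
    · · · · █ · · · · · ·
    · · · █ █ █ █ █ · · ·
    · · · █ █ █ █ █ █ █ ·
    · · · · · · · · · · ·
    · · · · · · · · · · ·
    · · · · · · · · · · ·
    · · · · · · · · · · ·

Final: 23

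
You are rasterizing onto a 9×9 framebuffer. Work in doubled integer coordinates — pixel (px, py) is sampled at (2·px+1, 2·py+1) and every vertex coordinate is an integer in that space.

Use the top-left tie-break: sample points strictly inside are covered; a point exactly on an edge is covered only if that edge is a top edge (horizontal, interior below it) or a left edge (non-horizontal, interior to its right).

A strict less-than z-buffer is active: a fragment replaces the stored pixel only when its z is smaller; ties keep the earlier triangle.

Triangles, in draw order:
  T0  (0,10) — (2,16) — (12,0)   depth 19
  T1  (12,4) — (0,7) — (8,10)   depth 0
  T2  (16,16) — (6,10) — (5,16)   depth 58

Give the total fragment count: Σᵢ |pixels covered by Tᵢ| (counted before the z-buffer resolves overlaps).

T0:
  2·area = 92  (B↔C swapped to make it positive)
  edge (0, 10)→(12, 0): d=(12,-10) top-left  bias=+0
  edge (12, 0)→(2, 16): d=(-10,16) right/bottom  bias=-1
  edge (2, 16)→(0, 10): d=(-2,-6) top-left  bias=+0
    (5,0)@(11, 1): e=[2,6,84] → X
    (6,0)@(13, 1): e=[22,-26,96] → .
    (4,1)@(9, 3): e=[6,18,68] → X
    (5,1)@(11, 3): e=[26,-14,80] → .
    (3,2)@(7, 5): e=[10,30,52] → X
    (4,2)@(9, 5): e=[30,-2,64] → .
    (2,3)@(5, 7): e=[14,42,36] → X
    (4,3)@(9, 7): e=[54,-22,60] → .
    (1,4)@(3, 9): e=[18,54,20] → X
    (3,4)@(7, 9): e=[58,-10,44] → .
    (0,5)@(1, 11): e=[22,66,4] → X
    (3,5)@(7, 11): e=[82,-30,40] → .
    (0,6)@(1, 13): e=[46,46,0] → X  [on edge]
  covered (12 px):
    . . . . . X . . .
    . . . . X . . . .
    . . . X . . . . .
    . . X X . . . . .
    . X X . . . . . .
    X X X . . . . . .
    X X . . . . . . .
    . . . . . . . . .
    . . . . . . . . .
T1:
  2·area = 60  (B↔C swapped to make it positive)
  edge (12, 4)→(8, 10): d=(-4,6) right/bottom  bias=-1
  edge (8, 10)→(0, 7): d=(-8,-3) top-left  bias=+0
  edge (0, 7)→(12, 4): d=(12,-3) top-left  bias=+0
    (4,2)@(9, 5): e=[14,43,3] → X
    (5,2)@(11, 5): e=[2,49,9] → X
    (6,2)@(13, 5): e=[-10,55,15] → .
    (0,3)@(1, 7): e=[54,3,3] → X
    (1,3)@(3, 7): e=[42,9,9] → X
    (2,3)@(5, 7): e=[30,15,15] → X
    (3,3)@(7, 7): e=[18,21,21] → X
    (5,3)@(11, 7): e=[-6,33,33] → .
    (0,4)@(1, 9): e=[46,-13,27] → .
    (1,4)@(3, 9): e=[34,-7,33] → .
    (2,4)@(5, 9): e=[22,-1,39] → .
    (3,4)@(7, 9): e=[10,5,45] → X
  covered (8 px):
    . . . . . . . . .
    . . . . . . . . .
    . . . . X X . . .
    X X X X X . . . .
    . . . X . . . . .
    . . . . . . . . .
    . . . . . . . . .
    . . . . . . . . .
    . . . . . . . . .
T2:
  2·area = 66  (B↔C swapped to make it positive)
  edge (16, 16)→(5, 16): d=(-11,0) right/bottom  bias=-1
  edge (5, 16)→(6, 10): d=(1,-6) top-left  bias=+0
  edge (6, 10)→(16, 16): d=(10,6) right/bottom  bias=-1
    (0,3)@(1, 7): e=[99,-33,0] → .  [on edge]
    (3,5)@(7, 11): e=[55,7,4] → X
    (4,5)@(9, 11): e=[55,19,-8] → .
    (3,6)@(7, 13): e=[33,9,24] → X
    (4,6)@(9, 13): e=[33,21,12] → X
    (5,6)@(11, 13): e=[33,33,0] → .  [on edge]
    (3,7)@(7, 15): e=[11,11,44] → X
    (5,7)@(11, 15): e=[11,35,20] → X
    (6,7)@(13, 15): e=[11,47,8] → X
    (7,7)@(15, 15): e=[11,59,-4] → .
    (3,8)@(7, 17): e=[-11,13,64] → .
    (4,8)@(9, 17): e=[-11,25,52] → .
  covered (7 px):
    . . . . . . . . .
    . . . . . . . . .
    . . . . . . . . .
    . . . . . . . . .
    . . . . . . . . .
    . . . X . . . . .
    . . . X X . . . .
    . . . X X X X . .
    . . . . . . . . .

Result: 27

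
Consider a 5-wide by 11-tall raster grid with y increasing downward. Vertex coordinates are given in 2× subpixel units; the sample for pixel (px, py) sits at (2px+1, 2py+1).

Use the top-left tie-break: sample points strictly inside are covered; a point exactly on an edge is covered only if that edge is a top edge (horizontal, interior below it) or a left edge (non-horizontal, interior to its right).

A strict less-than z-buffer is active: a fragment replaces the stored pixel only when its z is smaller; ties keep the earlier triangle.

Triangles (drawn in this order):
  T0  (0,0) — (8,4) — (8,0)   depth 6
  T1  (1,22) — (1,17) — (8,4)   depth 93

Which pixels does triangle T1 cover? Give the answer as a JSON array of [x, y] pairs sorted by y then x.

T0:
  2·area = 32  (B↔C swapped to make it positive)
  edge (0, 0)→(8, 0): d=(8,0) top-left  bias=+0
  edge (8, 0)→(8, 4): d=(0,4) right/bottom  bias=-1
  edge (8, 4)→(0, 0): d=(-8,-4) top-left  bias=+0
    (1,0)@(3, 1): e=[8,20,4] → X
    (2,0)@(5, 1): e=[8,12,12] → X
    (3,0)@(7, 1): e=[8,4,20] → X
    (4,0)@(9, 1): e=[8,-4,28] → .
    (1,1)@(3, 3): e=[24,20,-12] → .
    (2,1)@(5, 3): e=[24,12,-4] → .
    (3,1)@(7, 3): e=[24,4,4] → X
    (4,1)@(9, 3): e=[24,-4,12] → .
    (3,2)@(7, 5): e=[40,4,-12] → .
  covered (4 px):
    . X X X .
    . . . X .
    . . . . .
    . . . . .
    . . . . .
    . . . . .
    . . . . .
    . . . . .
    . . . . .
    . . . . .
    . . . . .
T1:
  2·area = 35
  edge (1, 22)→(1, 17): d=(0,-5) top-left  bias=+0
  edge (1, 17)→(8, 4): d=(7,-13) top-left  bias=+0
  edge (8, 4)→(1, 22): d=(-7,18) right/bottom  bias=-1
    (0,0)@(1, 1): e=[0,-112,147] → .  [on edge]
    (0,1)@(1, 3): e=[0,-98,133] → .  [on edge]
    (0,2)@(1, 5): e=[0,-84,119] → .  [on edge]
    (0,3)@(1, 7): e=[0,-70,105] → .  [on edge]
    (0,4)@(1, 9): e=[0,-56,91] → .  [on edge]
    (0,5)@(1, 11): e=[0,-42,77] → .  [on edge]
    (2,5)@(5, 11): e=[20,10,5] → X
    (3,5)@(7, 11): e=[30,36,-31] → .
    (0,6)@(1, 13): e=[0,-28,63] → .  [on edge]
    (2,6)@(5, 13): e=[20,24,-9] → .
    (0,7)@(1, 15): e=[0,-14,49] → .  [on edge]
    (1,7)@(3, 15): e=[10,12,13] → X
    (0,8)@(1, 17): e=[0,0,35] → X  [on edge]
    (0,9)@(1, 19): e=[0,14,21] → X  [on edge]
    (0,10)@(1, 21): e=[0,28,7] → X  [on edge]
  covered (5 px):
    . . . . .
    . . . . .
    . . . . .
    . . . . .
    . . . . .
    . . X . .
    . . . . .
    . X . . .
    X . . . .
    X . . . .
    X . . . .

Final: [[2,5],[1,7],[0,8],[0,9],[0,10]]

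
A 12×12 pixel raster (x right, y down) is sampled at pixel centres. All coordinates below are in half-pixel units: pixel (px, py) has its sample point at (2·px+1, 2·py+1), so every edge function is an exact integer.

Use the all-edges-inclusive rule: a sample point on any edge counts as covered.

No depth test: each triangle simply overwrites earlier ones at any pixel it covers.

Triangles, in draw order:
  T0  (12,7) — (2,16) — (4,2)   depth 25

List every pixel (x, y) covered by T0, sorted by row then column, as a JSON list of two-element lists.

T0:
  2·area = 122
  edge (12, 7)→(2, 16): d=(-10,9) inclusive
  edge (2, 16)→(4, 2): d=(2,-14) inclusive
  edge (4, 2)→(12, 7): d=(8,5) inclusive
    (2,1)@(5, 3): e=[103,16,3] → X
    (3,1)@(7, 3): e=[85,44,-7] → .
    (2,2)@(5, 5): e=[83,20,19] → X
    (3,2)@(7, 5): e=[65,48,9] → X
    (4,2)@(9, 5): e=[47,76,-1] → .
    (2,3)@(5, 7): e=[63,24,35] → X
    (4,3)@(9, 7): e=[27,80,15] → X
    (5,3)@(11, 7): e=[9,108,5] → X
    (6,3)@(13, 7): e=[-9,136,-5] → .
    (1,4)@(3, 9): e=[61,0,61] → X  [on edge]
    (5,4)@(11, 9): e=[-11,112,21] → .
    (1,5)@(3, 11): e=[41,4,77] → X
    (0,11)@(1, 23): e=[-61,0,183] → .  [on edge]
  covered (17 px):
    . . . . . . . . . . . .
    . . X . . . . . . . . .
    . . X X . . . . . . . .
    . . X X X X . . . . . .
    . X X X X . . . . . . .
    . X X X . . . . . . . .
    . X X . . . . . . . . .
    . X . . . . . . . . . .
    . . . . . . . . . . . .
    . . . . . . . . . . . .
    . . . . . . . . . . . .
    . . . . . . . . . . . .

Answer: [[2,1],[2,2],[3,2],[2,3],[3,3],[4,3],[5,3],[1,4],[2,4],[3,4],[4,4],[1,5],[2,5],[3,5],[1,6],[2,6],[1,7]]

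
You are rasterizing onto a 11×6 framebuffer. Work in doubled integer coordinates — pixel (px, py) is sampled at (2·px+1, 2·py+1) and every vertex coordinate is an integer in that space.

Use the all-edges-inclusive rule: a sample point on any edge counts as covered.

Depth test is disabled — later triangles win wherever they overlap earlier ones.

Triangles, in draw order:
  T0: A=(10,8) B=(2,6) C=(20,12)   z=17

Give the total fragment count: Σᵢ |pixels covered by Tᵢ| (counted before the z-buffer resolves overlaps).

T0:
  2·area = 12  (B↔C swapped to make it positive)
  edge (10, 8)→(20, 12): d=(10,4) inclusive
  edge (20, 12)→(2, 6): d=(-18,-6) inclusive
  edge (2, 6)→(10, 8): d=(8,2) inclusive
    (2,3)@(5, 7): e=[10,0,2] → #  [on edge]
    (3,3)@(7, 7): e=[2,12,-2] → ·
    (2,4)@(5, 9): e=[30,-36,18] → ·
    (5,4)@(11, 9): e=[6,0,6] → #  [on edge]
    (6,4)@(13, 9): e=[-2,12,2] → ·
    (5,5)@(11, 11): e=[26,-36,22] → ·
    (8,5)@(17, 11): e=[2,0,10] → #  [on edge]
    (9,5)@(19, 11): e=[-6,12,6] → ·
  covered (3 px):
    · · · · · · · · · · ·
    · · · · · · · · · · ·
    · · · · · · · · · · ·
    · · # · · · · · · · ·
    · · · · · # · · · · ·
    · · · · · · · · # · ·

Answer: 3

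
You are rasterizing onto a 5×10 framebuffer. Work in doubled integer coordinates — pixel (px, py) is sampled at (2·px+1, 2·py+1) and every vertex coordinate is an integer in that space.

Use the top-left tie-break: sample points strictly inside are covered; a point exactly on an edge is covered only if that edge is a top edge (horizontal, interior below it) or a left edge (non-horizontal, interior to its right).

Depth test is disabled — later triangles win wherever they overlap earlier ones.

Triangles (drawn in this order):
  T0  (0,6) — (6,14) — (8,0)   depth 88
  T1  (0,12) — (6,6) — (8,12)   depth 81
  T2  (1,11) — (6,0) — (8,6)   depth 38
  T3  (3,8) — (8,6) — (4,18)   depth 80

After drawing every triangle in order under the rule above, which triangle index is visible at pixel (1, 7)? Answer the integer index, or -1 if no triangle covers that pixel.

T0:
  2·area = 100  (B↔C swapped to make it positive)
  edge (0, 6)→(8, 0): d=(8,-6) top-left  bias=+0
  edge (8, 0)→(6, 14): d=(-2,14) right/bottom  bias=-1
  edge (6, 14)→(0, 6): d=(-6,-8) top-left  bias=+0
    (3,0)@(7, 1): e=[2,12,86] → █
    (4,0)@(9, 1): e=[14,-16,102] → ·
    (2,1)@(5, 3): e=[6,36,58] → █
    (4,1)@(9, 3): e=[30,-20,90] → ·
    (1,2)@(3, 5): e=[10,60,30] → █
    (4,2)@(9, 5): e=[46,-24,78] → ·
    (0,3)@(1, 7): e=[14,84,2] → █
    (3,3)@(7, 7): e=[50,0,50] → ·  [on edge]
    (0,4)@(1, 9): e=[30,80,-10] → ·
    (1,4)@(3, 9): e=[42,52,6] → █
    (3,4)@(7, 9): e=[66,-4,38] → ·
    (1,5)@(3, 11): e=[58,48,-6] → ·
  covered (12 px):
    · · · █ ·
    · · █ █ ·
    · █ █ █ ·
    █ █ █ · ·
    · █ █ · ·
    · · █ · ·
    · · · · ·
    · · · · ·
    · · · · ·
    · · · · ·
T1:
  2·area = 48
  edge (0, 12)→(6, 6): d=(6,-6) top-left  bias=+0
  edge (6, 6)→(8, 12): d=(2,6) right/bottom  bias=-1
  edge (8, 12)→(0, 12): d=(-8,0) right/bottom  bias=-1
    (2,1)@(5, 3): e=[-24,0,72] → ·  [on edge]
    (4,1)@(9, 3): e=[0,-24,72] → ·  [on edge]
    (3,2)@(7, 5): e=[0,-8,56] → ·  [on edge]
    (2,3)@(5, 7): e=[0,8,40] → █  [on edge]
    (3,3)@(7, 7): e=[12,-4,40] → ·
    (1,4)@(3, 9): e=[0,24,24] → █  [on edge]
    (3,4)@(7, 9): e=[24,0,24] → ·  [on edge]
    (0,5)@(1, 11): e=[0,40,8] → █  [on edge]
    (3,5)@(7, 11): e=[36,4,8] → █
    (4,5)@(9, 11): e=[48,-8,8] → ·
    (0,6)@(1, 13): e=[12,44,-8] → ·
    (1,6)@(3, 13): e=[24,32,-8] → ·
    (4,7)@(9, 15): e=[72,0,-24] → ·  [on edge]
  covered (7 px):
    · · · · ·
    · · · · ·
    · · · · ·
    · · █ · ·
    · █ █ · ·
    █ █ █ █ ·
    · · · · ·
    · · · · ·
    · · · · ·
    · · · · ·
T2:
  2·area = 52
  edge (1, 11)→(6, 0): d=(5,-11) top-left  bias=+0
  edge (6, 0)→(8, 6): d=(2,6) right/bottom  bias=-1
  edge (8, 6)→(1, 11): d=(-7,5) right/bottom  bias=-1
    (2,1)@(5, 3): e=[4,12,36] → █
    (3,1)@(7, 3): e=[26,0,26] → ·  [on edge]
    (2,2)@(5, 5): e=[14,16,22] → █
    (3,2)@(7, 5): e=[36,4,12] → █
    (4,2)@(9, 5): e=[58,-8,2] → ·
    (1,3)@(3, 7): e=[2,32,18] → █
    (3,3)@(7, 7): e=[46,8,-2] → ·
    (1,4)@(3, 9): e=[12,36,4] → █
    (2,4)@(5, 9): e=[34,24,-6] → ·
    (4,4)@(9, 9): e=[78,0,-26] → ·  [on edge]
    (0,5)@(1, 11): e=[0,52,0] → ·  [on edge]
    (1,5)@(3, 11): e=[22,40,-10] → ·
  covered (6 px):
    · · · · ·
    · · █ · ·
    · · █ █ ·
    · █ █ · ·
    · █ · · ·
    · · · · ·
    · · · · ·
    · · · · ·
    · · · · ·
    · · · · ·
T3:
  2·area = 52
  edge (3, 8)→(8, 6): d=(5,-2) top-left  bias=+0
  edge (8, 6)→(4, 18): d=(-4,12) right/bottom  bias=-1
  edge (4, 18)→(3, 8): d=(-1,-10) top-left  bias=+0
    (4,1)@(9, 3): e=[-13,0,65] → ·  [on edge]
    (3,3)@(7, 7): e=[3,8,41] → █
    (4,3)@(9, 7): e=[7,-16,61] → ·
    (2,4)@(5, 9): e=[9,24,19] → █
    (3,4)@(7, 9): e=[13,0,39] → ·  [on edge]
    (2,5)@(5, 11): e=[19,16,17] → █
    (3,5)@(7, 11): e=[23,-8,37] → ·
    (2,6)@(5, 13): e=[29,8,15] → █
    (3,6)@(7, 13): e=[33,-16,35] → ·
    (2,7)@(5, 15): e=[39,0,13] → ·  [on edge]
  covered (4 px):
    · · · · ·
    · · · · ·
    · · · · ·
    · · · █ ·
    · · █ · ·
    · · █ · ·
    · · █ · ·
    · · · · ·
    · · · · ·
    · · · · ·

Z-buffer (winner per pixel, '.' = empty):
  . . . 0 .
  . . 2 0 .
  . 0 2 2 .
  0 2 2 3 .
  . 2 3 . .
  1 1 3 1 .
  . . 3 . .
  . . . . .
  . . . . .
  . . . . .

Final: -1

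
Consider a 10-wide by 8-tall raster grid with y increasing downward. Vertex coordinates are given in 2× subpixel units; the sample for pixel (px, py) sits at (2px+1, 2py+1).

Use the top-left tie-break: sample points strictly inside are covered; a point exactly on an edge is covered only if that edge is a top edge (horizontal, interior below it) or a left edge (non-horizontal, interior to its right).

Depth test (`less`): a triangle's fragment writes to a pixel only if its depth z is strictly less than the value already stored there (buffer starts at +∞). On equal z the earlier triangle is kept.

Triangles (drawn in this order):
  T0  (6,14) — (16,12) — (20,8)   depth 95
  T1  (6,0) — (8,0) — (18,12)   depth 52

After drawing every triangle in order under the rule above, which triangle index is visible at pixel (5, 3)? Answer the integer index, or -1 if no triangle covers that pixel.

T0:
  2·area = 32  (B↔C swapped to make it positive)
  edge (6, 14)→(20, 8): d=(14,-6) top-left  bias=+0
  edge (20, 8)→(16, 12): d=(-4,4) right/bottom  bias=-1
  edge (16, 12)→(6, 14): d=(-10,2) right/bottom  bias=-1
    (9,4)@(19, 9): e=[8,0,24] → .  [on edge]
    (6,5)@(13, 11): e=[0,16,16] → X  [on edge]
    (7,5)@(15, 11): e=[12,8,12] → X
    (8,5)@(17, 11): e=[24,0,8] → .  [on edge]
    (4,6)@(9, 13): e=[4,24,4] → X
    (5,6)@(11, 13): e=[16,16,0] → .  [on edge]
    (6,6)@(13, 13): e=[28,8,-4] → .
    (7,6)@(15, 13): e=[40,0,-8] → .  [on edge]
    (0,7)@(1, 15): e=[-16,48,0] → .  [on edge]
    (4,7)@(9, 15): e=[32,16,-16] → .
    (6,7)@(13, 15): e=[56,0,-24] → .  [on edge]
  covered (3 px):
    . . . . . . . . . .
    . . . . . . . . . .
    . . . . . . . . . .
    . . . . . . . . . .
    . . . . . . . . . .
    . . . . . . X X . .
    . . . . X . . . . .
    . . . . . . . . . .
T1:
  2·area = 24
  edge (6, 0)→(8, 0): d=(2,0) top-left  bias=+0
  edge (8, 0)→(18, 12): d=(10,12) right/bottom  bias=-1
  edge (18, 12)→(6, 0): d=(-12,-12) top-left  bias=+0
    (3,0)@(7, 1): e=[2,22,0] → X  [on edge]
    (4,0)@(9, 1): e=[2,-2,24] → .
    (3,1)@(7, 3): e=[6,42,-24] → .
    (4,1)@(9, 3): e=[6,18,0] → X  [on edge]
    (5,1)@(11, 3): e=[6,-6,24] → .
    (4,2)@(9, 5): e=[10,38,-24] → .
    (5,2)@(11, 5): e=[10,14,0] → X  [on edge]
    (6,2)@(13, 5): e=[10,-10,24] → .
    (5,3)@(11, 7): e=[14,34,-24] → .
    (6,3)@(13, 7): e=[14,10,0] → X  [on edge]
    (7,3)@(15, 7): e=[14,-14,24] → .
    (6,4)@(13, 9): e=[18,30,-24] → .
    (7,4)@(15, 9): e=[18,6,0] → X  [on edge]
    (8,5)@(17, 11): e=[22,2,0] → X  [on edge]
    (9,6)@(19, 13): e=[26,-2,0] → .  [on edge]
  covered (6 px):
    . . . X . . . . . .
    . . . . X . . . . .
    . . . . . X . . . .
    . . . . . . X . . .
    . . . . . . . X . .
    . . . . . . . . X .
    . . . . . . . . . .
    . . . . . . . . . .

Z-buffer (winner per pixel, '.' = empty):
  . . . 1 . . . . . .
  . . . . 1 . . . . .
  . . . . . 1 . . . .
  . . . . . . 1 . . .
  . . . . . . . 1 . .
  . . . . . . 0 0 1 .
  . . . . 0 . . . . .
  . . . . . . . . . .

Result: -1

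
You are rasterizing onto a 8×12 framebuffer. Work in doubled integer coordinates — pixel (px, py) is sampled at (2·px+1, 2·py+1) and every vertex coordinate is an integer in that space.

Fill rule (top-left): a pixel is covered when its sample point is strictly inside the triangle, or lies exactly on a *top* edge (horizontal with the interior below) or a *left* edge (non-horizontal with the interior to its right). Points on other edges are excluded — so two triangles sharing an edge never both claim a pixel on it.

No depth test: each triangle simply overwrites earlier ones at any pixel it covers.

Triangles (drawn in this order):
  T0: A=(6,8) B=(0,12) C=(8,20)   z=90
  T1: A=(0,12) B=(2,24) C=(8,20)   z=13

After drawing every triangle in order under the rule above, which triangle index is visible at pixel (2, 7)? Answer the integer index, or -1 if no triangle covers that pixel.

T0:
  2·area = 80  (B↔C swapped to make it positive)
  edge (6, 8)→(8, 20): d=(2,12) right/bottom  bias=-1
  edge (8, 20)→(0, 12): d=(-8,-8) top-left  bias=+0
  edge (0, 12)→(6, 8): d=(6,-4) top-left  bias=+0
    (2,4)@(5, 9): e=[14,64,2] → X
    (3,4)@(7, 9): e=[-10,80,10] → .
    (1,5)@(3, 11): e=[42,32,6] → X
    (3,5)@(7, 11): e=[-6,64,22] → .
    (0,6)@(1, 13): e=[70,0,10] → X  [on edge]
    (3,6)@(7, 13): e=[-2,48,34] → .
    (0,7)@(1, 15): e=[74,-16,22] → .
    (1,7)@(3, 15): e=[50,0,30] → X  [on edge]
    (3,7)@(7, 15): e=[2,32,46] → X
    (4,7)@(9, 15): e=[-22,48,54] → .
    (1,8)@(3, 17): e=[54,-16,42] → .
    (2,8)@(5, 17): e=[30,0,50] → X  [on edge]
    (3,9)@(7, 19): e=[10,0,70] → X  [on edge]
    (4,10)@(9, 21): e=[-10,0,90] → .  [on edge]
    (5,11)@(11, 23): e=[-30,0,110] → .  [on edge]
  covered (12 px):
    . . . . . . . .
    . . . . . . . .
    . . . . . . . .
    . . . . . . . .
    . . X . . . . .
    . X X . . . . .
    X X X . . . . .
    . X X X . . . .
    . . X X . . . .
    . . . X . . . .
    . . . . . . . .
    . . . . . . . .
T1:
  2·area = 80  (B↔C swapped to make it positive)
  edge (0, 12)→(8, 20): d=(8,8) right/bottom  bias=-1
  edge (8, 20)→(2, 24): d=(-6,4) right/bottom  bias=-1
  edge (2, 24)→(0, 12): d=(-2,-12) top-left  bias=+0
    (0,6)@(1, 13): e=[0,70,10] → .  [on edge]
    (0,7)@(1, 15): e=[16,58,6] → X
    (1,7)@(3, 15): e=[0,50,30] → .  [on edge]
    (0,8)@(1, 17): e=[32,46,2] → X
    (1,8)@(3, 17): e=[16,38,26] → X
    (2,8)@(5, 17): e=[0,30,50] → .  [on edge]
    (0,9)@(1, 19): e=[48,34,-2] → .
    (1,9)@(3, 19): e=[32,26,22] → X
    (2,9)@(5, 19): e=[16,18,46] → X
    (3,9)@(7, 19): e=[0,10,70] → .  [on edge]
    (1,10)@(3, 21): e=[48,14,18] → X
    (3,10)@(7, 21): e=[16,-2,66] → .
    (4,10)@(9, 21): e=[0,-10,90] → .  [on edge]
    (5,11)@(11, 23): e=[0,-30,110] → .  [on edge]
  covered (8 px):
    . . . . . . . .
    . . . . . . . .
    . . . . . . . .
    . . . . . . . .
    . . . . . . . .
    . . . . . . . .
    . . . . . . . .
    X . . . . . . .
    X X . . . . . .
    . X X . . . . .
    . X X . . . . .
    . X . . . . . .

Z-buffer (winner per pixel, '.' = empty):
  . . . . . . . .
  . . . . . . . .
  . . . . . . . .
  . . . . . . . .
  . . 0 . . . . .
  . 0 0 . . . . .
  0 0 0 . . . . .
  1 0 0 0 . . . .
  1 1 0 0 . . . .
  . 1 1 0 . . . .
  . 1 1 . . . . .
  . 1 . . . . . .

Result: 0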